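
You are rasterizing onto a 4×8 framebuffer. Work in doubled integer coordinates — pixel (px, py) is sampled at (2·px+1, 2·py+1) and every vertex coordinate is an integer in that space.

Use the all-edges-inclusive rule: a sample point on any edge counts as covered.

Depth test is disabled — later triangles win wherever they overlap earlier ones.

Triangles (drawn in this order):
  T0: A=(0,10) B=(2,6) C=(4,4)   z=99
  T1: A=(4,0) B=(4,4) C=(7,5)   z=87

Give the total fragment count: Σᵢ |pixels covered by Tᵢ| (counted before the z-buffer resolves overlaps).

T0:
  2·area = 4
  edge (0, 10)→(2, 6): d=(2,-4) inclusive
  edge (2, 6)→(4, 4): d=(2,-2) inclusive
  edge (4, 4)→(0, 10): d=(-4,6) inclusive
    (3,0)@(7, 1): e=[10,0,-6] → ·  [on edge]
    (2,1)@(5, 3): e=[6,0,-2] → ·  [on edge]
    (1,2)@(3, 5): e=[2,0,2] → █  [on edge]
    (2,2)@(5, 5): e=[10,4,-10] → ·
    (0,3)@(1, 7): e=[-2,0,6] → ·  [on edge]
    (1,3)@(3, 7): e=[6,4,-6] → ·
  covered (1 px):
    · · · ·
    · · · ·
    · █ · ·
    · · · ·
    · · · ·
    · · · ·
    · · · ·
    · · · ·
T1:
  2·area = 12  (B↔C swapped to make it positive)
  edge (4, 0)→(7, 5): d=(3,5) inclusive
  edge (7, 5)→(4, 4): d=(-3,-1) inclusive
  edge (4, 4)→(4, 0): d=(0,-4) inclusive
    (0,1)@(1, 3): e=[24,0,-12] → ·  [on edge]
    (2,1)@(5, 3): e=[4,4,4] → █
    (3,1)@(7, 3): e=[-6,6,12] → ·
    (2,2)@(5, 5): e=[10,-2,4] → ·
    (3,2)@(7, 5): e=[0,0,12] → █  [on edge]
    (3,3)@(7, 7): e=[6,-6,12] → ·
  covered (2 px):
    · · · ·
    · · █ ·
    · · · █
    · · · ·
    · · · ·
    · · · ·
    · · · ·
    · · · ·

Final: 3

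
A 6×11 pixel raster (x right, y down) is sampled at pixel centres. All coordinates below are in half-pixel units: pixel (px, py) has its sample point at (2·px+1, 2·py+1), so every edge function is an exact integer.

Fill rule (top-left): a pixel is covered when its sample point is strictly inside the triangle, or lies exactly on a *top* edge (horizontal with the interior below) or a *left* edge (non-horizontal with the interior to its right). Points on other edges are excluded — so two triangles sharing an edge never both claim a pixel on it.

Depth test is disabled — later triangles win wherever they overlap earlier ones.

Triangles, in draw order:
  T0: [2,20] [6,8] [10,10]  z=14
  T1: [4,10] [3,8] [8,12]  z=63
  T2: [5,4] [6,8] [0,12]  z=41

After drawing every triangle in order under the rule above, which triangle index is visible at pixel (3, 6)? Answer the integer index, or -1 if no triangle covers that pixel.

T0:
  2·area = 56
  edge (2, 20)→(6, 8): d=(4,-12) top-left  bias=+0
  edge (6, 8)→(10, 10): d=(4,2) right/bottom  bias=-1
  edge (10, 10)→(2, 20): d=(-8,10) right/bottom  bias=-1
    (3,2)@(7, 5): e=[0,-14,70] → ·  [on edge]
    (3,4)@(7, 9): e=[16,2,38] → #
    (4,4)@(9, 9): e=[40,-2,18] → ·
    (2,5)@(5, 11): e=[0,14,42] → #  [on edge]
    (4,5)@(9, 11): e=[48,6,2] → #
    (5,5)@(11, 11): e=[72,2,-18] → ·
    (2,6)@(5, 13): e=[8,22,26] → #
    (4,6)@(9, 13): e=[56,14,-14] → ·
    (2,7)@(5, 15): e=[16,30,10] → #
    (3,7)@(7, 15): e=[40,26,-10] → ·
    (1,8)@(3, 17): e=[0,42,14] → #  [on edge]
    (2,8)@(5, 17): e=[24,38,-6] → ·
  covered (8 px):
    · · · · · ·
    · · · · · ·
    · · · · · ·
    · · · · · ·
    · · · # · ·
    · · # # # ·
    · · # # · ·
    · · # · · ·
    · # · · · ·
    · · · · · ·
    · · · · · ·
T1:
  2·area = 6
  edge (4, 10)→(3, 8): d=(-1,-2) top-left  bias=+0
  edge (3, 8)→(8, 12): d=(5,4) right/bottom  bias=-1
  edge (8, 12)→(4, 10): d=(-4,-2) top-left  bias=+0
  covered (0 px):
    · · · · · ·
    · · · · · ·
    · · · · · ·
    · · · · · ·
    · · · · · ·
    · · · · · ·
    · · · · · ·
    · · · · · ·
    · · · · · ·
    · · · · · ·
    · · · · · ·
T2:
  2·area = 28
  edge (5, 4)→(6, 8): d=(1,4) right/bottom  bias=-1
  edge (6, 8)→(0, 12): d=(-6,4) right/bottom  bias=-1
  edge (0, 12)→(5, 4): d=(5,-8) top-left  bias=+0
    (2,2)@(5, 5): e=[1,22,5] → #
    (3,2)@(7, 5): e=[-7,14,21] → ·
    (2,3)@(5, 7): e=[3,10,15] → #
    (3,3)@(7, 7): e=[-5,2,31] → ·
    (1,4)@(3, 9): e=[13,6,9] → #
    (2,4)@(5, 9): e=[5,-2,25] → ·
    (0,5)@(1, 11): e=[23,2,3] → #
    (1,5)@(3, 11): e=[15,-6,19] → ·
    (0,6)@(1, 13): e=[25,-10,13] → ·
  covered (4 px):
    · · · · · ·
    · · · · · ·
    · · # · · ·
    · · # · · ·
    · # · · · ·
    # · · · · ·
    · · · · · ·
    · · · · · ·
    · · · · · ·
    · · · · · ·
    · · · · · ·

Z-buffer (winner per pixel, '.' = empty):
  . . . . . .
  . . . . . .
  . . 2 . . .
  . . 2 . . .
  . 2 . 0 . .
  2 . 0 0 0 .
  . . 0 0 . .
  . . 0 . . .
  . 0 . . . .
  . . . . . .
  . . . . . .

Final: 0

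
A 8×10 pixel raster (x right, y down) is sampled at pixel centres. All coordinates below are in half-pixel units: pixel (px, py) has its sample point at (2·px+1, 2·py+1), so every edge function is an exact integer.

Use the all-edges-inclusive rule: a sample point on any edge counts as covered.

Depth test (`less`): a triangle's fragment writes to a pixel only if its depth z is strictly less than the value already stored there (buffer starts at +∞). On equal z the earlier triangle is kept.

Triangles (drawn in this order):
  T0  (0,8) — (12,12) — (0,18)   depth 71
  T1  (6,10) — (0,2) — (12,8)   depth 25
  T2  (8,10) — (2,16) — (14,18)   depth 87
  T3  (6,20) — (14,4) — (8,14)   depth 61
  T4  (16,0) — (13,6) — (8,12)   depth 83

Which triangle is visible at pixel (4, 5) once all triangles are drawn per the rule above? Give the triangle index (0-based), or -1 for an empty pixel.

T0:
  2·area = 120
  edge (0, 8)→(12, 12): d=(12,4) inclusive
  edge (12, 12)→(0, 18): d=(-12,6) inclusive
  edge (0, 18)→(0, 8): d=(0,-10) inclusive
    (0,4)@(1, 9): e=[8,102,10] → X
    (1,4)@(3, 9): e=[0,90,30] → X  [on edge]
    (2,4)@(5, 9): e=[-8,78,50] → .
    (0,5)@(1, 11): e=[32,78,10] → X
    (2,5)@(5, 11): e=[16,54,50] → X
    (3,5)@(7, 11): e=[8,42,70] → X
    (4,5)@(9, 11): e=[0,30,90] → X  [on edge]
    (5,5)@(11, 11): e=[-8,18,110] → .
    (0,6)@(1, 13): e=[56,54,10] → X
    (5,6)@(11, 13): e=[16,-6,110] → .
    (7,6)@(15, 13): e=[0,-30,150] → .  [on edge]
    (0,7)@(1, 15): e=[80,30,10] → X
  covered (16 px):
    . . . . . . . .
    . . . . . . . .
    . . . . . . . .
    . . . . . . . .
    X X . . . . . .
    X X X X X . . .
    X X X X X . . .
    X X X . . . . .
    X . . . . . . .
    . . . . . . . .
T1:
  2·area = 60
  edge (6, 10)→(0, 2): d=(-6,-8) inclusive
  edge (0, 2)→(12, 8): d=(12,6) inclusive
  edge (12, 8)→(6, 10): d=(-6,2) inclusive
    (0,1)@(1, 3): e=[2,6,52] → X
    (1,1)@(3, 3): e=[18,-6,48] → .
    (0,2)@(1, 5): e=[-10,30,40] → .
    (1,2)@(3, 5): e=[6,18,36] → X
    (2,2)@(5, 5): e=[22,6,32] → X
    (3,2)@(7, 5): e=[38,-6,28] → .
    (1,3)@(3, 7): e=[-6,42,24] → .
    (2,3)@(5, 7): e=[10,30,20] → X
    (3,3)@(7, 7): e=[26,18,16] → X
    (4,3)@(9, 7): e=[42,6,12] → X
    (5,3)@(11, 7): e=[58,-6,8] → .
    (7,3)@(15, 7): e=[90,-30,0] → .  [on edge]
    (4,4)@(9, 9): e=[30,30,0] → X  [on edge]
    (1,5)@(3, 11): e=[-30,90,0] → .  [on edge]
  covered (8 px):
    . . . . . . . .
    X . . . . . . .
    . X X . . . . .
    . . X X X . . .
    . . . X X . . .
    . . . . . . . .
    . . . . . . . .
    . . . . . . . .
    . . . . . . . .
    . . . . . . . .
T2:
  2·area = 84  (B↔C swapped to make it positive)
  edge (8, 10)→(14, 18): d=(6,8) inclusive
  edge (14, 18)→(2, 16): d=(-12,-2) inclusive
  edge (2, 16)→(8, 10): d=(6,-6) inclusive
    (7,1)@(15, 3): e=[-98,182,0] → .  [on edge]
    (6,2)@(13, 5): e=[-70,154,0] → .  [on edge]
    (5,3)@(11, 7): e=[-42,126,0] → .  [on edge]
    (4,4)@(9, 9): e=[-14,98,0] → .  [on edge]
    (3,5)@(7, 11): e=[14,70,0] → X  [on edge]
    (4,5)@(9, 11): e=[-2,74,12] → .
    (2,6)@(5, 13): e=[42,42,0] → X  [on edge]
    (4,6)@(9, 13): e=[10,50,24] → X
    (5,6)@(11, 13): e=[-6,54,36] → .
    (1,7)@(3, 15): e=[70,14,0] → X  [on edge]
    (5,7)@(11, 15): e=[6,30,48] → X
    (6,7)@(13, 15): e=[-10,34,60] → .
    (0,8)@(1, 17): e=[98,-14,0] → .  [on edge]
  covered (12 px):
    . . . . . . . .
    . . . . . . . .
    . . . . . . . .
    . . . . . . . .
    . . . . . . . .
    . . . X . . . .
    . . X X X . . .
    . X X X X X . .
    . . . . X X X .
    . . . . . . . .
T3:
  2·area = 16  (B↔C swapped to make it positive)
  edge (6, 20)→(8, 14): d=(2,-6) inclusive
  edge (8, 14)→(14, 4): d=(6,-10) inclusive
  edge (14, 4)→(6, 20): d=(-8,16) inclusive
    (5,2)@(11, 5): e=[0,-24,40] → .  [on edge]
    (5,4)@(11, 9): e=[8,0,8] → X  [on edge]
    (6,4)@(13, 9): e=[20,20,-24] → .
    (4,5)@(9, 11): e=[0,-8,24] → .  [on edge]
    (5,5)@(11, 11): e=[12,12,-8] → .
    (4,6)@(9, 13): e=[4,4,8] → X
    (5,6)@(11, 13): e=[16,24,-24] → .
    (4,7)@(9, 15): e=[8,16,-8] → .
    (3,8)@(7, 17): e=[0,8,8] → X  [on edge]
    (4,8)@(9, 17): e=[12,28,-24] → .
    (2,9)@(5, 19): e=[-8,0,24] → .  [on edge]
    (3,9)@(7, 19): e=[4,20,-8] → .
  covered (3 px):
    . . . . . . . .
    . . . . . . . .
    . . . . . . . .
    . . . . . . . .
    . . . . . X . .
    . . . . . . . .
    . . . . X . . .
    . . . . . . . .
    . . . X . . . .
    . . . . . . . .
T4:
  2·area = 12
  edge (16, 0)→(13, 6): d=(-3,6) inclusive
  edge (13, 6)→(8, 12): d=(-5,6) inclusive
  edge (8, 12)→(16, 0): d=(8,-12) inclusive
    (6,2)@(13, 5): e=[3,5,4] → X
    (7,2)@(15, 5): e=[-9,-7,28] → .
    (6,3)@(13, 7): e=[-3,-5,20] → .
  covered (1 px):
    . . . . . . . .
    . . . . . . . .
    . . . . . . X .
    . . . . . . . .
    . . . . . . . .
    . . . . . . . .
    . . . . . . . .
    . . . . . . . .
    . . . . . . . .
    . . . . . . . .

Z-buffer (winner per pixel, '.' = empty):
  . . . . . . . .
  1 . . . . . . .
  . 1 1 . . . 4 .
  . . 1 1 1 . . .
  0 0 . 1 1 3 . .
  0 0 0 0 0 . . .
  0 0 0 0 3 . . .
  0 0 0 2 2 2 . .
  0 . . 3 2 2 2 .
  . . . . . . . .

Result: 0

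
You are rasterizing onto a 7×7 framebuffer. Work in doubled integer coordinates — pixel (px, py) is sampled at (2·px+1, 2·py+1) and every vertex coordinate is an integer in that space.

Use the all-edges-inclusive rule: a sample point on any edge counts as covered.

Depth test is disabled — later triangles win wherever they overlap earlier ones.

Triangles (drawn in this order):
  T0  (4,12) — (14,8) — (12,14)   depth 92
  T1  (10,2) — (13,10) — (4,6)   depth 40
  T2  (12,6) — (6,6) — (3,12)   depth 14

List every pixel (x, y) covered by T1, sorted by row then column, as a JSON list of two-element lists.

T0:
  2·area = 52
  edge (4, 12)→(14, 8): d=(10,-4) inclusive
  edge (14, 8)→(12, 14): d=(-2,6) inclusive
  edge (12, 14)→(4, 12): d=(-8,-2) inclusive
    (6,4)@(13, 9): e=[6,4,42] → #
    (3,5)@(7, 11): e=[2,36,14] → #
    (4,5)@(9, 11): e=[10,24,18] → #
    (5,5)@(11, 11): e=[18,12,22] → #
    (6,5)@(13, 11): e=[26,0,26] → #  [on edge]
    (3,6)@(7, 13): e=[22,32,-2] → ·
    (4,6)@(9, 13): e=[30,20,2] → #
    (6,6)@(13, 13): e=[46,-4,10] → ·
  covered (7 px):
    · · · · · · ·
    · · · · · · ·
    · · · · · · ·
    · · · · · · ·
    · · · · · · #
    · · · # # # #
    · · · · # # ·
T1:
  2·area = 60
  edge (10, 2)→(13, 10): d=(3,8) inclusive
  edge (13, 10)→(4, 6): d=(-9,-4) inclusive
  edge (4, 6)→(10, 2): d=(6,-4) inclusive
    (4,1)@(9, 3): e=[11,47,2] → #
    (5,1)@(11, 3): e=[-5,55,10] → ·
    (3,2)@(7, 5): e=[33,21,6] → #
    (5,2)@(11, 5): e=[1,37,22] → #
    (6,2)@(13, 5): e=[-15,45,30] → ·
    (3,3)@(7, 7): e=[39,3,18] → #
    (6,3)@(13, 7): e=[-9,27,42] → ·
    (3,4)@(7, 9): e=[45,-15,30] → ·
    (4,4)@(9, 9): e=[29,-7,38] → ·
    (5,4)@(11, 9): e=[13,1,46] → #
    (6,4)@(13, 9): e=[-3,9,54] → ·
    (5,5)@(11, 11): e=[19,-17,58] → ·
  covered (8 px):
    · · · · · · ·
    · · · · # · ·
    · · · # # # ·
    · · · # # # ·
    · · · · · # ·
    · · · · · · ·
    · · · · · · ·
T2:
  2·area = 36  (B↔C swapped to make it positive)
  edge (12, 6)→(3, 12): d=(-9,6) inclusive
  edge (3, 12)→(6, 6): d=(3,-6) inclusive
  edge (6, 6)→(12, 6): d=(6,0) inclusive
    (3,3)@(7, 7): e=[21,9,6] → #
    (4,3)@(9, 7): e=[9,21,6] → #
    (5,3)@(11, 7): e=[-3,33,6] → ·
    (2,4)@(5, 9): e=[15,3,18] → #
    (4,4)@(9, 9): e=[-9,27,18] → ·
    (2,5)@(5, 11): e=[-3,9,30] → ·
    (3,5)@(7, 11): e=[-15,21,30] → ·
  covered (4 px):
    · · · · · · ·
    · · · · · · ·
    · · · · · · ·
    · · · # # · ·
    · · # # · · ·
    · · · · · · ·
    · · · · · · ·

Answer: [[4,1],[3,2],[4,2],[5,2],[3,3],[4,3],[5,3],[5,4]]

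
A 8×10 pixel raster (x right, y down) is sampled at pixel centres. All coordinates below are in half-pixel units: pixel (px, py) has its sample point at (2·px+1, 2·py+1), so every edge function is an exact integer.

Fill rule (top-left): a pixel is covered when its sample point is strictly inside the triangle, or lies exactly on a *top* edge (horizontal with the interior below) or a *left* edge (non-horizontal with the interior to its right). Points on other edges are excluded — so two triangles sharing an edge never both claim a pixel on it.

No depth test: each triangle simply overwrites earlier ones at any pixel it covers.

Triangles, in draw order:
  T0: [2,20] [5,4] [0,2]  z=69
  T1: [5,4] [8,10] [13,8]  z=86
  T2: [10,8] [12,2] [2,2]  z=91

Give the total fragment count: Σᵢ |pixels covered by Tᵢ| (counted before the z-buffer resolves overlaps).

T0:
  2·area = 86  (B↔C swapped to make it positive)
  edge (2, 20)→(0, 2): d=(-2,-18) top-left  bias=+0
  edge (0, 2)→(5, 4): d=(5,2) right/bottom  bias=-1
  edge (5, 4)→(2, 20): d=(-3,16) right/bottom  bias=-1
    (0,1)@(1, 3): e=[16,3,67] → #
    (1,1)@(3, 3): e=[52,-1,35] → ·
    (0,2)@(1, 5): e=[12,13,61] → #
    (1,2)@(3, 5): e=[48,9,29] → #
    (2,2)@(5, 5): e=[84,5,-3] → ·
    (0,3)@(1, 7): e=[8,23,55] → #
    (2,3)@(5, 7): e=[80,15,-9] → ·
    (0,4)@(1, 9): e=[4,33,49] → #
    (2,4)@(5, 9): e=[76,25,-15] → ·
    (0,5)@(1, 11): e=[0,43,43] → #  [on edge]
    (2,5)@(5, 11): e=[72,35,-21] → ·
    (0,6)@(1, 13): e=[-4,53,37] → ·
  covered (10 px):
    · · · · · · · ·
    # · · · · · · ·
    # # · · · · · ·
    # # · · · · · ·
    # # · · · · · ·
    # # · · · · · ·
    · # · · · · · ·
    · · · · · · · ·
    · · · · · · · ·
    · · · · · · · ·
T1:
  2·area = 36  (B↔C swapped to make it positive)
  edge (5, 4)→(13, 8): d=(8,4) right/bottom  bias=-1
  edge (13, 8)→(8, 10): d=(-5,2) right/bottom  bias=-1
  edge (8, 10)→(5, 4): d=(-3,-6) top-left  bias=+0
    (1,1)@(3, 3): e=[0,45,-9] → ·  [on edge]
    (3,2)@(7, 5): e=[0,27,9] → ·  [on edge]
    (3,3)@(7, 7): e=[16,17,3] → #
    (4,3)@(9, 7): e=[8,13,15] → #
    (5,3)@(11, 7): e=[0,9,27] → ·  [on edge]
    (3,4)@(7, 9): e=[32,7,-3] → ·
    (4,4)@(9, 9): e=[24,3,9] → #
    (5,4)@(11, 9): e=[16,-1,21] → ·
    (7,4)@(15, 9): e=[0,-9,45] → ·  [on edge]
    (4,5)@(9, 11): e=[40,-7,3] → ·
  covered (3 px):
    · · · · · · · ·
    · · · · · · · ·
    · · · · · · · ·
    · · · # # · · ·
    · · · · # · · ·
    · · · · · · · ·
    · · · · · · · ·
    · · · · · · · ·
    · · · · · · · ·
    · · · · · · · ·
T2:
  2·area = 60  (B↔C swapped to make it positive)
  edge (10, 8)→(2, 2): d=(-8,-6) top-left  bias=+0
  edge (2, 2)→(12, 2): d=(10,0) top-left  bias=+0
  edge (12, 2)→(10, 8): d=(-2,6) right/bottom  bias=-1
    (2,1)@(5, 3): e=[10,10,40] → #
    (3,1)@(7, 3): e=[22,10,28] → #
    (4,1)@(9, 3): e=[34,10,16] → #
    (5,1)@(11, 3): e=[46,10,4] → #
    (6,1)@(13, 3): e=[58,10,-8] → ·
    (2,2)@(5, 5): e=[-6,30,36] → ·
    (3,2)@(7, 5): e=[6,30,24] → #
    (5,2)@(11, 5): e=[30,30,0] → ·  [on edge]
    (3,3)@(7, 7): e=[-10,50,20] → ·
    (4,3)@(9, 7): e=[2,50,8] → #
    (5,3)@(11, 7): e=[14,50,-4] → ·
    (4,4)@(9, 9): e=[-14,70,4] → ·
    (4,5)@(9, 11): e=[-30,90,0] → ·  [on edge]
    (3,8)@(7, 17): e=[-90,150,0] → ·  [on edge]
  covered (7 px):
    · · · · · · · ·
    · · # # # # · ·
    · · · # # · · ·
    · · · · # · · ·
    · · · · · · · ·
    · · · · · · · ·
    · · · · · · · ·
    · · · · · · · ·
    · · · · · · · ·
    · · · · · · · ·

Answer: 20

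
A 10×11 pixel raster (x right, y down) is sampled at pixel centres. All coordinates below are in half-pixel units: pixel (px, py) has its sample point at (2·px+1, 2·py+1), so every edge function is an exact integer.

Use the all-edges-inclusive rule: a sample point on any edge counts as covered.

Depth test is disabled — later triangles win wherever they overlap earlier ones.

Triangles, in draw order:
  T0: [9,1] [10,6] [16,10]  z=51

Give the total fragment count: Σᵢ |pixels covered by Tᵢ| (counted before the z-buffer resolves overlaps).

T0:
  2·area = 26  (B↔C swapped to make it positive)
  edge (9, 1)→(16, 10): d=(7,9) inclusive
  edge (16, 10)→(10, 6): d=(-6,-4) inclusive
  edge (10, 6)→(9, 1): d=(-1,-5) inclusive
    (4,0)@(9, 1): e=[0,26,0] → █  [on edge]
    (5,0)@(11, 1): e=[-18,34,10] → ·
    (4,1)@(9, 3): e=[14,14,-2] → ·
    (5,2)@(11, 5): e=[10,10,6] → █
    (6,2)@(13, 5): e=[-8,18,16] → ·
    (5,3)@(11, 7): e=[24,-2,4] → ·
    (6,3)@(13, 7): e=[6,6,14] → █
    (7,3)@(15, 7): e=[-12,14,24] → ·
    (6,4)@(13, 9): e=[20,-6,12] → ·
    (7,4)@(15, 9): e=[2,2,22] → █
    (8,4)@(17, 9): e=[-16,10,32] → ·
    (5,5)@(11, 11): e=[52,-26,0] → ·  [on edge]
    (6,10)@(13, 21): e=[104,-78,0] → ·  [on edge]
  covered (4 px):
    · · · · █ · · · · ·
    · · · · · · · · · ·
    · · · · · █ · · · ·
    · · · · · · █ · · ·
    · · · · · · · █ · ·
    · · · · · · · · · ·
    · · · · · · · · · ·
    · · · · · · · · · ·
    · · · · · · · · · ·
    · · · · · · · · · ·
    · · · · · · · · · ·

Final: 4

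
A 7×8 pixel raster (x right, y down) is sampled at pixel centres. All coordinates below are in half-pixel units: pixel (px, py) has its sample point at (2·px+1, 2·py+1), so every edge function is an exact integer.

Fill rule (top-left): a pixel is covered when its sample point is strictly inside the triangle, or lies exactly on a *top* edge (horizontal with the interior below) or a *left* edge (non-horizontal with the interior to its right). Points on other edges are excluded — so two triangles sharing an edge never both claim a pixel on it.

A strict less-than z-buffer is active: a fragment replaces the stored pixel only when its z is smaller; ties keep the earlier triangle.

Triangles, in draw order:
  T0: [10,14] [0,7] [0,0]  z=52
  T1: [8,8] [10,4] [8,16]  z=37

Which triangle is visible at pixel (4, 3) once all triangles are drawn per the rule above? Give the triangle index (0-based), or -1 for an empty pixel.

T0:
  2·area = 70
  edge (10, 14)→(0, 7): d=(-10,-7) top-left  bias=+0
  edge (0, 7)→(0, 0): d=(0,-7) top-left  bias=+0
  edge (0, 0)→(10, 14): d=(10,14) right/bottom  bias=-1
    (0,1)@(1, 3): e=[47,7,16] → █
    (1,1)@(3, 3): e=[61,21,-12] → ·
    (0,2)@(1, 5): e=[27,7,36] → █
    (1,2)@(3, 5): e=[41,21,8] → █
    (2,2)@(5, 5): e=[55,35,-20] → ·
    (0,3)@(1, 7): e=[7,7,56] → █
    (2,3)@(5, 7): e=[35,35,0] → ·  [on edge]
    (0,4)@(1, 9): e=[-13,7,76] → ·
    (1,4)@(3, 9): e=[1,21,48] → █
    (2,4)@(5, 9): e=[15,35,20] → █
    (3,4)@(7, 9): e=[29,49,-8] → ·
    (1,5)@(3, 11): e=[-19,21,68] → ·
  covered (9 px):
    · · · · · · ·
    █ · · · · · ·
    █ █ · · · · ·
    █ █ · · · · ·
    · █ █ · · · ·
    · · · █ · · ·
    · · · · █ · ·
    · · · · · · ·
T1:
  2·area = 16
  edge (8, 8)→(10, 4): d=(2,-4) top-left  bias=+0
  edge (10, 4)→(8, 16): d=(-2,12) right/bottom  bias=-1
  edge (8, 16)→(8, 8): d=(0,-8) top-left  bias=+0
    (4,3)@(9, 7): e=[2,6,8] → █
    (5,3)@(11, 7): e=[10,-18,24] → ·
    (4,4)@(9, 9): e=[6,2,8] → █
    (5,4)@(11, 9): e=[14,-22,24] → ·
    (4,5)@(9, 11): e=[10,-2,8] → ·
  covered (2 px):
    · · · · · · ·
    · · · · · · ·
    · · · · · · ·
    · · · · █ · ·
    · · · · █ · ·
    · · · · · · ·
    · · · · · · ·
    · · · · · · ·

Z-buffer (winner per pixel, '.' = empty):
  . . . . . . .
  0 . . . . . .
  0 0 . . . . .
  0 0 . . 1 . .
  . 0 0 . 1 . .
  . . . 0 . . .
  . . . . 0 . .
  . . . . . . .

Answer: 1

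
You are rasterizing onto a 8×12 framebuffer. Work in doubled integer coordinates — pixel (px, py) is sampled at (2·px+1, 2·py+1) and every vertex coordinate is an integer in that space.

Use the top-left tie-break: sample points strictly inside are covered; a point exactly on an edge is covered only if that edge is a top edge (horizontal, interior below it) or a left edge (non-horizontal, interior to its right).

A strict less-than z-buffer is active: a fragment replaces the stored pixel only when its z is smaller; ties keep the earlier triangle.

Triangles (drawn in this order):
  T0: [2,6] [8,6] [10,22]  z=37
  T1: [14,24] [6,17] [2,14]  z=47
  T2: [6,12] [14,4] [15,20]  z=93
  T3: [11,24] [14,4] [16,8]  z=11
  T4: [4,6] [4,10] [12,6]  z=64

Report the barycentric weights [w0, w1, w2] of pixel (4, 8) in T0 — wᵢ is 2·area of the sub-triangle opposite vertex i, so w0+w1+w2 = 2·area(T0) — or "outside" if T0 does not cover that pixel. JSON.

T0:
  2·area = 96
  edge (2, 6)→(8, 6): d=(6,0) top-left  bias=+0
  edge (8, 6)→(10, 22): d=(2,16) right/bottom  bias=-1
  edge (10, 22)→(2, 6): d=(-8,-16) top-left  bias=+0
    (1,3)@(3, 7): e=[6,82,8] → X
    (2,3)@(5, 7): e=[6,50,40] → X
    (3,3)@(7, 7): e=[6,18,72] → X
    (4,3)@(9, 7): e=[6,-14,104] → .
    (1,4)@(3, 9): e=[18,86,-8] → .
    (2,4)@(5, 9): e=[18,54,24] → X
    (4,4)@(9, 9): e=[18,-10,88] → .
    (2,5)@(5, 11): e=[30,58,8] → X
    (4,5)@(9, 11): e=[30,-6,72] → .
    (2,6)@(5, 13): e=[42,62,-8] → .
    (3,6)@(7, 13): e=[42,30,24] → X
    (4,6)@(9, 13): e=[42,-2,56] → .
  covered (12 px):
    . . . . . . . .
    . . . . . . . .
    . . . . . . . .
    . X X X . . . .
    . . X X . . . .
    . . X X . . . .
    . . . X . . . .
    . . . X X . . .
    . . . . X . . .
    . . . . X . . .
    . . . . . . . .
    . . . . . . . .
T1:
  2·area = 4  (B↔C swapped to make it positive)
  edge (14, 24)→(2, 14): d=(-12,-10) top-left  bias=+0
  edge (2, 14)→(6, 17): d=(4,3) right/bottom  bias=-1
  edge (6, 17)→(14, 24): d=(8,7) right/bottom  bias=-1
  covered (0 px):
    . . . . . . . .
    . . . . . . . .
    . . . . . . . .
    . . . . . . . .
    . . . . . . . .
    . . . . . . . .
    . . . . . . . .
    . . . . . . . .
    . . . . . . . .
    . . . . . . . .
    . . . . . . . .
    . . . . . . . .
T2:
  2·area = 136
  edge (6, 12)→(14, 4): d=(8,-8) top-left  bias=+0
  edge (14, 4)→(15, 20): d=(1,16) right/bottom  bias=-1
  edge (15, 20)→(6, 12): d=(-9,-8) top-left  bias=+0
    (7,1)@(15, 3): e=[0,-17,153] → .  [on edge]
    (6,2)@(13, 5): e=[0,17,119] → X  [on edge]
    (7,2)@(15, 5): e=[16,-15,135] → .
    (5,3)@(11, 7): e=[0,51,85] → X  [on edge]
    (7,3)@(15, 7): e=[32,-13,117] → .
    (4,4)@(9, 9): e=[0,85,51] → X  [on edge]
    (7,4)@(15, 9): e=[48,-11,99] → .
    (3,5)@(7, 11): e=[0,119,17] → X  [on edge]
    (7,5)@(15, 11): e=[64,-9,81] → .
    (2,6)@(5, 13): e=[0,153,-17] → .  [on edge]
    (3,6)@(7, 13): e=[16,121,-1] → .
    (4,6)@(9, 13): e=[32,89,15] → X
    (1,7)@(3, 15): e=[0,187,-51] → .  [on edge]
    (0,8)@(1, 17): e=[0,221,-85] → .  [on edge]
  covered (16 px):
    . . . . . . . .
    . . . . . . . .
    . . . . . . X .
    . . . . . X X .
    . . . . X X X .
    . . . X X X X .
    . . . . X X X .
    . . . . . X X .
    . . . . . . X .
    . . . . . . . .
    . . . . . . . .
    . . . . . . . .
T3:
  2·area = 52
  edge (11, 24)→(14, 4): d=(3,-20) top-left  bias=+0
  edge (14, 4)→(16, 8): d=(2,4) right/bottom  bias=-1
  edge (16, 8)→(11, 24): d=(-5,16) right/bottom  bias=-1
    (7,3)@(15, 7): e=[29,2,21] → X
    (7,4)@(15, 9): e=[35,6,11] → X
    (6,5)@(13, 11): e=[1,18,33] → X
    (6,6)@(13, 13): e=[7,22,23] → X
    (7,6)@(15, 13): e=[47,14,-9] → .
    (6,7)@(13, 15): e=[13,26,13] → X
    (7,7)@(15, 15): e=[53,18,-19] → .
    (6,8)@(13, 17): e=[19,30,3] → X
    (7,8)@(15, 17): e=[59,22,-29] → .
    (6,9)@(13, 19): e=[25,34,-7] → .
  covered (7 px):
    . . . . . . . .
    . . . . . . . .
    . . . . . . . .
    . . . . . . . X
    . . . . . . . X
    . . . . . . X X
    . . . . . . X .
    . . . . . . X .
    . . . . . . X .
    . . . . . . . .
    . . . . . . . .
    . . . . . . . .
T4:
  2·area = 32  (B↔C swapped to make it positive)
  edge (4, 6)→(12, 6): d=(8,0) top-left  bias=+0
  edge (12, 6)→(4, 10): d=(-8,4) right/bottom  bias=-1
  edge (4, 10)→(4, 6): d=(0,-4) top-left  bias=+0
    (2,3)@(5, 7): e=[8,20,4] → X
    (3,3)@(7, 7): e=[8,12,12] → X
    (4,3)@(9, 7): e=[8,4,20] → X
    (5,3)@(11, 7): e=[8,-4,28] → .
    (2,4)@(5, 9): e=[24,4,4] → X
    (3,4)@(7, 9): e=[24,-4,12] → .
    (4,4)@(9, 9): e=[24,-12,20] → .
    (2,5)@(5, 11): e=[40,-12,4] → .
  covered (4 px):
    . . . . . . . .
    . . . . . . . .
    . . . . . . . .
    . . X X X . . .
    . . X . . . . .
    . . . . . . . .
    . . . . . . . .
    . . . . . . . .
    . . . . . . . .
    . . . . . . . .
    . . . . . . . .
    . . . . . . . .

Result: [6,24,66]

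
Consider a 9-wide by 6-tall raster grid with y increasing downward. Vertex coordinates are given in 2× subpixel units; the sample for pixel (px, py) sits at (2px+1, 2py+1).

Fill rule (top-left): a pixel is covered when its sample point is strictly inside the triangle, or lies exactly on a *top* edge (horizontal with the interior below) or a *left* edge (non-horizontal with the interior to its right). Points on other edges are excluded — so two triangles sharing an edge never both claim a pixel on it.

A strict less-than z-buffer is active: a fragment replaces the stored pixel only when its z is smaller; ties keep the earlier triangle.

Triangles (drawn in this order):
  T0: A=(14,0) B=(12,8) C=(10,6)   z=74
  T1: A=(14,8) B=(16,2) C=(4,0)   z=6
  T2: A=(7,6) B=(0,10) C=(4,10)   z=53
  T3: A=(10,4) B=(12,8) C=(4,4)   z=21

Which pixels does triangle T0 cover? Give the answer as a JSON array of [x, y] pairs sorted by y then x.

T0:
  2·area = 20
  edge (14, 0)→(12, 8): d=(-2,8) right/bottom  bias=-1
  edge (12, 8)→(10, 6): d=(-2,-2) top-left  bias=+0
  edge (10, 6)→(14, 0): d=(4,-6) top-left  bias=+0
    (2,0)@(5, 1): e=[70,0,-50] → ·  [on edge]
    (3,1)@(7, 3): e=[50,0,-30] → ·  [on edge]
    (6,1)@(13, 3): e=[2,12,6] → #
    (7,1)@(15, 3): e=[-14,16,18] → ·
    (4,2)@(9, 5): e=[30,0,-10] → ·  [on edge]
    (5,2)@(11, 5): e=[14,4,2] → #
    (6,2)@(13, 5): e=[-2,8,14] → ·
    (5,3)@(11, 7): e=[10,0,10] → #  [on edge]
    (6,3)@(13, 7): e=[-6,4,22] → ·
    (5,4)@(11, 9): e=[6,-4,18] → ·
    (6,4)@(13, 9): e=[-10,0,30] → ·  [on edge]
    (7,5)@(15, 11): e=[-30,0,50] → ·  [on edge]
  covered (3 px):
    · · · · · · · · ·
    · · · · · · # · ·
    · · · · · # · · ·
    · · · · · # · · ·
    · · · · · · · · ·
    · · · · · · · · ·
T1:
  2·area = 76  (B↔C swapped to make it positive)
  edge (14, 8)→(4, 0): d=(-10,-8) top-left  bias=+0
  edge (4, 0)→(16, 2): d=(12,2) right/bottom  bias=-1
  edge (16, 2)→(14, 8): d=(-2,6) right/bottom  bias=-1
    (3,0)@(7, 1): e=[14,6,56] → #
    (4,0)@(9, 1): e=[30,2,44] → #
    (5,0)@(11, 1): e=[46,-2,32] → ·
    (3,1)@(7, 3): e=[-6,30,52] → ·
    (4,1)@(9, 3): e=[10,26,40] → #
    (5,1)@(11, 3): e=[26,22,28] → #
    (6,1)@(13, 3): e=[42,18,16] → #
    (7,1)@(15, 3): e=[58,14,4] → #
    (8,1)@(17, 3): e=[74,10,-8] → ·
    (4,2)@(9, 5): e=[-10,50,36] → ·
    (5,2)@(11, 5): e=[6,46,24] → #
    (7,2)@(15, 5): e=[38,38,0] → ·  [on edge]
    (6,5)@(13, 11): e=[-38,114,0] → ·  [on edge]
  covered (9 px):
    · · · # # · · · ·
    · · · · # # # # ·
    · · · · · # # · ·
    · · · · · · # · ·
    · · · · · · · · ·
    · · · · · · · · ·
T2:
  2·area = 16  (B↔C swapped to make it positive)
  edge (7, 6)→(4, 10): d=(-3,4) right/bottom  bias=-1
  edge (4, 10)→(0, 10): d=(-4,0) right/bottom  bias=-1
  edge (0, 10)→(7, 6): d=(7,-4) top-left  bias=+0
    (1,4)@(3, 9): e=[7,4,5] → #
    (2,4)@(5, 9): e=[-1,4,13] → ·
    (1,5)@(3, 11): e=[1,-4,19] → ·
  covered (1 px):
    · · · · · · · · ·
    · · · · · · · · ·
    · · · · · · · · ·
    · · · · · · · · ·
    · # · · · · · · ·
    · · · · · · · · ·
T3:
  2·area = 24
  edge (10, 4)→(12, 8): d=(2,4) right/bottom  bias=-1
  edge (12, 8)→(4, 4): d=(-8,-4) top-left  bias=+0
  edge (4, 4)→(10, 4): d=(6,0) top-left  bias=+0
    (3,2)@(7, 5): e=[14,4,6] → #
    (4,2)@(9, 5): e=[6,12,6] → #
    (5,2)@(11, 5): e=[-2,20,6] → ·
    (3,3)@(7, 7): e=[18,-12,18] → ·
    (4,3)@(9, 7): e=[10,-4,18] → ·
    (5,3)@(11, 7): e=[2,4,18] → #
    (6,3)@(13, 7): e=[-6,12,18] → ·
    (5,4)@(11, 9): e=[6,-12,30] → ·
  covered (3 px):
    · · · · · · · · ·
    · · · · · · · · ·
    · · · # # · · · ·
    · · · · · # · · ·
    · · · · · · · · ·
    · · · · · · · · ·

Result: [[6,1],[5,2],[5,3]]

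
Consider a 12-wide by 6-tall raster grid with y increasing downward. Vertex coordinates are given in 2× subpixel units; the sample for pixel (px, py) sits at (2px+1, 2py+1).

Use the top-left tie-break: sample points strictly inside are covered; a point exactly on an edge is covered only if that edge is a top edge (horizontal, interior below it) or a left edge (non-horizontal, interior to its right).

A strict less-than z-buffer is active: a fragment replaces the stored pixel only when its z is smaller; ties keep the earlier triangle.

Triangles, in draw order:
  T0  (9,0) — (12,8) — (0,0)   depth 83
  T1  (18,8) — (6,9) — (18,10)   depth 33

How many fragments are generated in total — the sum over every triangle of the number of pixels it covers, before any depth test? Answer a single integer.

T0:
  2·area = 72
  edge (9, 0)→(12, 8): d=(3,8) right/bottom  bias=-1
  edge (12, 8)→(0, 0): d=(-12,-8) top-left  bias=+0
  edge (0, 0)→(9, 0): d=(9,0) top-left  bias=+0
    (1,0)@(3, 1): e=[51,12,9] → █
    (2,0)@(5, 1): e=[35,28,9] → █
    (3,0)@(7, 1): e=[19,44,9] → █
    (4,0)@(9, 1): e=[3,60,9] → █
    (5,0)@(11, 1): e=[-13,76,9] → ·
    (1,1)@(3, 3): e=[57,-12,27] → ·
    (2,1)@(5, 3): e=[41,4,27] → █
    (5,1)@(11, 3): e=[-7,52,27] → ·
    (2,2)@(5, 5): e=[47,-20,45] → ·
    (3,2)@(7, 5): e=[31,-4,45] → ·
    (4,2)@(9, 5): e=[15,12,45] → █
    (5,2)@(11, 5): e=[-1,28,45] → ·
  covered (9 px):
    · █ █ █ █ · · · · · · ·
    · · █ █ █ · · · · · · ·
    · · · · █ · · · · · · ·
    · · · · · █ · · · · · ·
    · · · · · · · · · · · ·
    · · · · · · · · · · · ·
T1:
  2·area = 24  (B↔C swapped to make it positive)
  edge (18, 8)→(18, 10): d=(0,2) right/bottom  bias=-1
  edge (18, 10)→(6, 9): d=(-12,-1) top-left  bias=+0
  edge (6, 9)→(18, 8): d=(12,-1) top-left  bias=+0
    (3,4)@(7, 9): e=[22,1,1] → █
    (4,4)@(9, 9): e=[18,3,3] → █
    (5,4)@(11, 9): e=[14,5,5] → █
    (6,4)@(13, 9): e=[10,7,7] → █
    (7,4)@(15, 9): e=[6,9,9] → █
    (8,4)@(17, 9): e=[2,11,11] → █
    (9,4)@(19, 9): e=[-2,13,13] → ·
    (3,5)@(7, 11): e=[22,-23,25] → ·
    (4,5)@(9, 11): e=[18,-21,27] → ·
    (5,5)@(11, 11): e=[14,-19,29] → ·
    (6,5)@(13, 11): e=[10,-17,31] → ·
    (7,5)@(15, 11): e=[6,-15,33] → ·
  covered (6 px):
    · · · · · · · · · · · ·
    · · · · · · · · · · · ·
    · · · · · · · · · · · ·
    · · · · · · · · · · · ·
    · · · █ █ █ █ █ █ · · ·
    · · · · · · · · · · · ·

Final: 15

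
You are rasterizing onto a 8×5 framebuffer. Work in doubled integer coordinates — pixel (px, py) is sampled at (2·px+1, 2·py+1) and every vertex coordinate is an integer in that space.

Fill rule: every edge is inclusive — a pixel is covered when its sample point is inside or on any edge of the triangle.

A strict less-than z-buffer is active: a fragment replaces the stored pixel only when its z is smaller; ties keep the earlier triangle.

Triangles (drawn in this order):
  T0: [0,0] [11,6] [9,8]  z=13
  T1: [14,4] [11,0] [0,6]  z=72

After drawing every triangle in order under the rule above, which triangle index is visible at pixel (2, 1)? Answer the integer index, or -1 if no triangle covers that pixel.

T0:
  2·area = 34
  edge (0, 0)→(11, 6): d=(11,6) inclusive
  edge (11, 6)→(9, 8): d=(-2,2) inclusive
  edge (9, 8)→(0, 0): d=(-9,-8) inclusive
    (2,1)@(5, 3): e=[3,18,13] → █
    (3,1)@(7, 3): e=[-9,14,29] → ·
    (2,2)@(5, 5): e=[25,14,-5] → ·
    (3,2)@(7, 5): e=[13,10,11] → █
    (4,2)@(9, 5): e=[1,6,27] → █
    (5,2)@(11, 5): e=[-11,2,43] → ·
    (3,3)@(7, 7): e=[35,6,-7] → ·
    (4,3)@(9, 7): e=[23,2,9] → █
    (5,3)@(11, 7): e=[11,-2,25] → ·
    (4,4)@(9, 9): e=[45,-2,-9] → ·
  covered (4 px):
    · · · · · · · ·
    · · █ · · · · ·
    · · · █ █ · · ·
    · · · · █ · · ·
    · · · · · · · ·
T1:
  2·area = 62  (B↔C swapped to make it positive)
  edge (14, 4)→(0, 6): d=(-14,2) inclusive
  edge (0, 6)→(11, 0): d=(11,-6) inclusive
  edge (11, 0)→(14, 4): d=(3,4) inclusive
    (5,0)@(11, 1): e=[48,11,3] → █
    (6,0)@(13, 1): e=[44,23,-5] → ·
    (3,1)@(7, 3): e=[28,9,25] → █
    (4,1)@(9, 3): e=[24,21,17] → █
    (6,1)@(13, 3): e=[16,45,1] → █
    (7,1)@(15, 3): e=[12,57,-7] → ·
    (1,2)@(3, 5): e=[8,7,47] → █
    (2,2)@(5, 5): e=[4,19,39] → █
    (3,2)@(7, 5): e=[0,31,31] → █  [on edge]
    (4,2)@(9, 5): e=[-4,43,23] → ·
    (5,2)@(11, 5): e=[-8,55,15] → ·
    (6,2)@(13, 5): e=[-12,67,7] → ·
  covered (8 px):
    · · · · · █ · ·
    · · · █ █ █ █ ·
    · █ █ █ · · · ·
    · · · · · · · ·
    · · · · · · · ·

Z-buffer (winner per pixel, '.' = empty):
  . . . . . 1 . .
  . . 0 1 1 1 1 .
  . 1 1 0 0 . . .
  . . . . 0 . . .
  . . . . . . . .

Result: 0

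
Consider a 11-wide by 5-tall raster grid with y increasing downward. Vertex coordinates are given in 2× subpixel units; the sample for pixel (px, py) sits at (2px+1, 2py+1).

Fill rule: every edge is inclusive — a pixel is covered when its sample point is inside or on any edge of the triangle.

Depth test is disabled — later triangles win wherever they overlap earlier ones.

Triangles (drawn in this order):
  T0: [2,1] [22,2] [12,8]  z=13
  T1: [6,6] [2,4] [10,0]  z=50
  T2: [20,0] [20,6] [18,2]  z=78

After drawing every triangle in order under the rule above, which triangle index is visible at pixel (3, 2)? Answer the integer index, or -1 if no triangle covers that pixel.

T0:
  2·area = 130
  edge (2, 1)→(22, 2): d=(20,1) inclusive
  edge (22, 2)→(12, 8): d=(-10,6) inclusive
  edge (12, 8)→(2, 1): d=(-10,-7) inclusive
    (2,1)@(5, 3): e=[37,92,1] → X
    (3,1)@(7, 3): e=[35,80,15] → X
    (4,1)@(9, 3): e=[33,68,29] → X
    (5,1)@(11, 3): e=[31,56,43] → X
    (6,1)@(13, 3): e=[29,44,57] → X
    (7,1)@(15, 3): e=[27,32,71] → X
    (8,1)@(17, 3): e=[25,20,85] → X
    (9,1)@(19, 3): e=[23,8,99] → X
    (10,1)@(21, 3): e=[21,-4,113] → .
    (2,2)@(5, 5): e=[77,72,-19] → .
    (3,2)@(7, 5): e=[75,60,-5] → .
    (4,2)@(9, 5): e=[73,48,9] → X
    (8,2)@(17, 5): e=[65,0,65] → X  [on edge]
  covered (15 px):
    . . . . . . . . . . .
    . . X X X X X X X X .
    . . . . X X X X X . .
    . . . . . X X . . . .
    . . . . . . . . . . .
T1:
  2·area = 32
  edge (6, 6)→(2, 4): d=(-4,-2) inclusive
  edge (2, 4)→(10, 0): d=(8,-4) inclusive
  edge (10, 0)→(6, 6): d=(-4,6) inclusive
    (4,0)@(9, 1): e=[26,4,2] → X
    (5,0)@(11, 1): e=[30,12,-10] → .
    (2,1)@(5, 3): e=[10,4,18] → X
    (3,1)@(7, 3): e=[14,12,6] → X
    (4,1)@(9, 3): e=[18,20,-6] → .
    (2,2)@(5, 5): e=[2,20,10] → X
    (3,2)@(7, 5): e=[6,28,-2] → .
    (2,3)@(5, 7): e=[-6,36,2] → .
  covered (4 px):
    . . . . X . . . . . .
    . . X X . . . . . . .
    . . X . . . . . . . .
    . . . . . . . . . . .
    . . . . . . . . . . .
T2:
  2·area = 12
  edge (20, 0)→(20, 6): d=(0,6) inclusive
  edge (20, 6)→(18, 2): d=(-2,-4) inclusive
  edge (18, 2)→(20, 0): d=(2,-2) inclusive
    (9,0)@(19, 1): e=[6,6,0] → X  [on edge]
    (10,0)@(21, 1): e=[-6,14,4] → .
    (8,1)@(17, 3): e=[18,-6,0] → .  [on edge]
    (9,1)@(19, 3): e=[6,2,4] → X
    (10,1)@(21, 3): e=[-6,10,8] → .
    (7,2)@(15, 5): e=[30,-18,0] → .  [on edge]
    (9,2)@(19, 5): e=[6,-2,8] → .
    (6,3)@(13, 7): e=[42,-30,0] → .  [on edge]
    (5,4)@(11, 9): e=[54,-42,0] → .  [on edge]
  covered (2 px):
    . . . . . . . . . X .
    . . . . . . . . . X .
    . . . . . . . . . . .
    . . . . . . . . . . .
    . . . . . . . . . . .

Z-buffer (winner per pixel, '.' = empty):
  . . . . 1 . . . . 2 .
  . . 1 1 0 0 0 0 0 2 .
  . . 1 . 0 0 0 0 0 . .
  . . . . . 0 0 . . . .
  . . . . . . . . . . .

Final: -1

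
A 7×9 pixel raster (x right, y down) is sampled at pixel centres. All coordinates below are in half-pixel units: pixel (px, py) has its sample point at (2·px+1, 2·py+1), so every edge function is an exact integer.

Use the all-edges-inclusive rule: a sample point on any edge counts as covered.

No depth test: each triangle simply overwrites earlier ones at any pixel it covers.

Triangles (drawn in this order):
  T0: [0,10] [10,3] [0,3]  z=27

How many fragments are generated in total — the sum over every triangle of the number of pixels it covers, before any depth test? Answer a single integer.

T0:
  2·area = 70  (B↔C swapped to make it positive)
  edge (0, 10)→(0, 3): d=(0,-7) inclusive
  edge (0, 3)→(10, 3): d=(10,0) inclusive
  edge (10, 3)→(0, 10): d=(-10,7) inclusive
    (0,1)@(1, 3): e=[7,0,63] → #  [on edge]
    (1,1)@(3, 3): e=[21,0,49] → #  [on edge]
    (2,1)@(5, 3): e=[35,0,35] → #  [on edge]
    (3,1)@(7, 3): e=[49,0,21] → #  [on edge]
    (4,1)@(9, 3): e=[63,0,7] → #  [on edge]
    (5,1)@(11, 3): e=[77,0,-7] → ·  [on edge]
    (6,1)@(13, 3): e=[91,0,-21] → ·  [on edge]
    (0,2)@(1, 5): e=[7,20,43] → #
    (4,2)@(9, 5): e=[63,20,-13] → ·
    (0,3)@(1, 7): e=[7,40,23] → #
    (2,3)@(5, 7): e=[35,40,-5] → ·
    (3,3)@(7, 7): e=[49,40,-19] → ·
  covered (12 px):
    · · · · · · ·
    # # # # # · ·
    # # # # · · ·
    # # · · · · ·
    # · · · · · ·
    · · · · · · ·
    · · · · · · ·
    · · · · · · ·
    · · · · · · ·

Final: 12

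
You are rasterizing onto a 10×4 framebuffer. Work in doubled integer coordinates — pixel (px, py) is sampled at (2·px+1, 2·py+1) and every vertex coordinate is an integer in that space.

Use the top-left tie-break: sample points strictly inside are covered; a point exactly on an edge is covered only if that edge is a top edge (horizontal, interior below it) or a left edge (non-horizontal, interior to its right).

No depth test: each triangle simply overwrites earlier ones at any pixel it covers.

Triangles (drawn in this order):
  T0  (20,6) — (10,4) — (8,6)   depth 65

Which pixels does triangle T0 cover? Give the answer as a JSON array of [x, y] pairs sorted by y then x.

T0:
  2·area = 24  (B↔C swapped to make it positive)
  edge (20, 6)→(8, 6): d=(-12,0) right/bottom  bias=-1
  edge (8, 6)→(10, 4): d=(2,-2) top-left  bias=+0
  edge (10, 4)→(20, 6): d=(10,2) right/bottom  bias=-1
    (6,0)@(13, 1): e=[60,0,-36] → .  [on edge]
    (2,1)@(5, 3): e=[36,-12,0] → .  [on edge]
    (5,1)@(11, 3): e=[36,0,-12] → .  [on edge]
    (4,2)@(9, 5): e=[12,0,12] → X  [on edge]
    (5,2)@(11, 5): e=[12,4,8] → X
    (6,2)@(13, 5): e=[12,8,4] → X
    (7,2)@(15, 5): e=[12,12,0] → .  [on edge]
    (3,3)@(7, 7): e=[-12,0,36] → .  [on edge]
    (4,3)@(9, 7): e=[-12,4,32] → .
    (5,3)@(11, 7): e=[-12,8,28] → .
    (6,3)@(13, 7): e=[-12,12,24] → .
  covered (3 px):
    . . . . . . . . . .
    . . . . . . . . . .
    . . . . X X X . . .
    . . . . . . . . . .

Final: [[4,2],[5,2],[6,2]]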